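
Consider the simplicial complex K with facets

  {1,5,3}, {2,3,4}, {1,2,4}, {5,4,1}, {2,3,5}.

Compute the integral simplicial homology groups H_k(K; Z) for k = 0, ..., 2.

H_0 = Z,  H_1 = Z,  H_2 = 0.

Order the vertices as 1 < 2 < 3 < 4 < 5. Listing each simplex with vertices in this order, K has dimension 2 with simplices:

  0-simplices (5): [1], [2], [3], [4], [5]
  1-simplices (10): [1,2], [1,3], [1,4], [1,5], [2,3], [2,4], [2,5], [3,4], [3,5], [4,5]
  2-simplices (5): [1,2,4], [1,3,5], [1,4,5], [2,3,4], [2,3,5]

so the chain groups are C_0 ≅ Z^5, C_1 ≅ Z^10, C_2 ≅ Z^5.

Boundary ∂_1: C_1 → C_0 sends each edge [p,q] (with p < q) to q − p.
The resulting 5×10 matrix has rank 4, and its Smith normal form has invariant factors (1,1,1,1).

Boundary ∂_2: C_2 → C_1 maps a triangle to the signed sum of its edges. For instance
  ∂[2,3,4] = [3,4] − [2,4] + [2,3],
  ∂[1,3,5] = [3,5] − [1,5] + [1,3].
The resulting 10×5 matrix has rank 5, and its Smith normal form has invariant factors (1,1,1,1,1).

From H_k ≅ ker(∂_k) / im(∂_{k+1}) we obtain:

  H_0: rank C_0 − rank ∂_1 = 5 − 4 = 1, and the invariant factors of ∂_1 are all 1, so H_0 ≅ Z.
  H_1: rank ker ∂_1 − rank ∂_2 = (10 − 4) − 5 = 1, and the invariant factors of ∂_2 are all 1, so H_1 ≅ Z.
  H_2: rank ker ∂_2 − rank ∂_3 = (5 − 5) − 0 = 0, and there is no ∂_3, so H_2 ≅ 0.

As a check, the Euler characteristic is 5 − 10 + 5 = 0, which agrees with 1 − 1 + 0 = 0.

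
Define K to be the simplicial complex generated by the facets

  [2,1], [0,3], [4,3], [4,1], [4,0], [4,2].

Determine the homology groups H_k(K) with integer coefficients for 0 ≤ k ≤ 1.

Take the total order 0 < 1 < 2 < 3 < 4 on the vertex set. Then K (dimension 1) consists of the simplices:

  0-simplices (5): [0], [1], [2], [3], [4]
  1-simplices (6): [0,3], [0,4], [1,2], [1,4], [2,4], [3,4]

Hence C_0 ≅ Z^5, C_1 ≅ Z^6.

Boundary ∂_1: C_1 → C_0 is given by ∂[p,q] = [q] − [p]. For instance
  ∂[0,4] = [4] − [0].
The 5×6 boundary matrix has rank 4 and Smith normal form diag(1,1,1,1).

From H_k ≅ ker(∂_k) / im(∂_{k+1}) we obtain:

  H_0: rank C_0 − rank ∂_1 = 5 − 4 = 1, and the invariant factors of ∂_1 are all 1, so H_0 ≅ Z.
  H_1: rank ker ∂_1 − rank ∂_2 = (6 − 4) − 0 = 2, and there is no ∂_2, so H_1 ≅ Z^2.

As a check, the Euler characteristic is 5 − 6 = -1, which agrees with 1 − 2 = -1.
(K is a triangulation of a wedge of 2 circles.)

H_0 ≅ Z,  H_1 ≅ Z^2.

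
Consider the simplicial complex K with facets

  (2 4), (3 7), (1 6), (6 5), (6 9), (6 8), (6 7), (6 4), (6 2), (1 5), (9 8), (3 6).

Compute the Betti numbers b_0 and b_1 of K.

Fix the vertex order 1 < 2 < 3 < 4 < 5 < 6 < 7 < 8 < 9 and write every simplex with vertices in increasing order. Then dim K = 1 and the simplices of K are:

  0-simplices (9): [1], [2], [3], [4], [5], [6], [7], [8], [9]
  1-simplices (12): [1,5], [1,6], [2,4], [2,6], [3,6], [3,7], [4,6], [5,6], [6,7], [6,8], [6,9], [8,9]

giving chain groups C_0 ≅ Z^9, C_1 ≅ Z^12.

Boundary ∂_1: C_1 → C_0 maps an edge to its endpoints' difference, ∂[p,q] = q − p.
The resulting 9×12 matrix has rank 8, and its Smith normal form has invariant factors (1,1,1,1,1,1,1,1).

Now H_k = ker ∂_k / im ∂_{k+1}, so:

  H_0: rank C_0 − rank ∂_1 = 9 − 8 = 1, and the invariant factors of ∂_1 are all 1, so H_0 ≅ Z.
  H_1: rank ker ∂_1 − rank ∂_2 = (12 − 8) − 0 = 4, and there is no ∂_2, so H_1 ≅ Z^4.

As a check, the Euler characteristic is 9 − 12 = -3, which agrees with 1 − 4 = -3.

Hence the Betti numbers are b_0 = 1, b_1 = 4.

b_0 = 1, b_1 = 4.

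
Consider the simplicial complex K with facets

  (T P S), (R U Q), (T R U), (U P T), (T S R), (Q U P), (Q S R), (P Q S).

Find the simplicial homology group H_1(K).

We work with the vertex ordering P < Q < R < S < T < U. The simplices of K, each written with vertices in increasing order, are:

  0-simplices (6): P, Q, R, S, T, U
  1-simplices (12): PQ, PS, PT, PU, QR, QS, QU, RS, RT, RU, ST, TU
  2-simplices (8): PQS, PQU, PST, PTU, QRS, QRU, RST, RTU

Hence C_0 ≅ Z^6, C_1 ≅ Z^12, C_2 ≅ Z^8.

The boundary map ∂_1: C_1 → C_0 sends each edge [p,q] (with p < q) to q − p.
As a 6×12 matrix over Z this has rank 5, with invariant factors (1,1,1,1,1).

The boundary map ∂_2: C_2 → C_1 acts by ∂[p,q,r] = [q,r] − [p,r] + [p,q]. For instance
  ∂PQU = QU − PU + PQ,
  ∂QRU = RU − QU + QR.
The 12×8 boundary matrix has rank 7 and Smith normal form diag(1,1,1,1,1,1,1).

Now H_k = ker ∂_k / im ∂_{k+1}, so:

  H_1: rank ker ∂_1 − rank ∂_2 = (12 − 5) − 7 = 0, and the invariant factors of ∂_2 are all 1, so H_1 ≅ 0.

(K is a triangulation of the 2-sphere S^2.)

H_1 ≅ 0.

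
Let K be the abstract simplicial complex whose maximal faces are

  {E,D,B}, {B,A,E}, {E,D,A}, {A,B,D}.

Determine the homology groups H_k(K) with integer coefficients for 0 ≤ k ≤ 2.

Order the vertices as A < B < D < E. Listing each simplex with vertices in this order, K has dimension 2 with simplices:

  0-simplices (4): A, B, D, E
  1-simplices (6): AB, AD, AE, BD, BE, DE
  2-simplices (4): ABD, ABE, ADE, BDE

Hence C_0 ≅ Z^4, C_1 ≅ Z^6, C_2 ≅ Z^4.

The boundary map ∂_1: C_1 → C_0 maps an edge to its endpoints' difference, ∂[p,q] = q − p.
As a 4×6 matrix over Z this has rank 3, with invariant factors (1,1,1).

The boundary map ∂_2: C_2 → C_1 acts by ∂[p,q,r] = [q,r] − [p,r] + [p,q]. For instance
  ∂ABD = BD − AD + AB,
  ∂BDE = DE − BE + BD.
The 6×4 boundary matrix has rank 3 and Smith normal form diag(1,1,1).

Computing H_k = (kernel of ∂_k) / (image of ∂_{k+1}):

  H_0: rank C_0 − rank ∂_1 = 4 − 3 = 1, and the invariant factors of ∂_1 are all 1, so H_0 ≅ Z.
  H_1: rank ker ∂_1 − rank ∂_2 = (6 − 3) − 3 = 0, and the invariant factors of ∂_2 are all 1, so H_1 ≅ 0.
  H_2: rank ker ∂_2 − rank ∂_3 = (4 − 3) − 0 = 1, and there is no ∂_3, so H_2 ≅ Z.

As a check, the Euler characteristic is 4 − 6 + 4 = 2, which agrees with 1 − 0 + 1 = 2.

H_0 = Z,  H_1 = 0,  H_2 = Z.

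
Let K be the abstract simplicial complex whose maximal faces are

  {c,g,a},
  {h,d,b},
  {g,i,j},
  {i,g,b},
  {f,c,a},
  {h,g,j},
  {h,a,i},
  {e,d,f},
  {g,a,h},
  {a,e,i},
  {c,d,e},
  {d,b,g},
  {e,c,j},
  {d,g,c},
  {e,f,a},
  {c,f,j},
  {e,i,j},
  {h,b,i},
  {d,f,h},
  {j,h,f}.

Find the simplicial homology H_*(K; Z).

Order the vertices as a < b < c < d < e < f < g < h < i < j. Listing each simplex with vertices in this order, K has dimension 2 with simplices:

  0-simplices (10): a, b, c, d, e, f, g, h, i, j
  1-simplices (30): ac, ae, af, ag, ah, ai, bd, bg, bh, bi, cd, ce, cf, cg, cj, de, df, dg, dh, ef, ei, ej, fh, fj, gh, gi, gj, hi, hj, ij
  2-simplices (20): acf, acg, aef, aei, agh, ahi, bdg, bdh, bgi, bhi, cde, cdg, cej, cfj, def, dfh, eij, fhj, ghj, gij

so the chain groups are C_0 ≅ Z^10, C_1 ≅ Z^30, C_2 ≅ Z^20.

Boundary ∂_1: C_1 → C_0 is given by ∂[p,q] = [q] − [p].
As a 10×30 matrix over Z this has rank 9, with invariant factors (1,1,1,1,1,1,1,1,1).

Boundary ∂_2: C_2 → C_1 sends each 2-simplex [p,q,r] to [q,r] − [p,r] + [p,q]. For instance
  ∂bdh = dh − bh + bd,
  ∂dfh = fh − dh + df.
As a 30×20 matrix over Z this has rank 20, with invariant factors (1,1,1,1,1,1,1,1,1,1,1,1,1,1,1,1,1,1,1,2).

From H_k ≅ ker(∂_k) / im(∂_{k+1}) we obtain:

  H_0: rank C_0 − rank ∂_1 = 10 − 9 = 1, and the invariant factors of ∂_1 are all 1, so H_0 ≅ Z.
  H_1: rank ker ∂_1 − rank ∂_2 = (30 − 9) − 20 = 1, and ∂_2 has invariant factor 2 > 1, so H_1 ≅ Z ⊕ Z/2.
  H_2: rank ker ∂_2 − rank ∂_3 = (20 − 20) − 0 = 0, and there is no ∂_3, so H_2 ≅ 0.

H_0 = Z,  H_1 = Z ⊕ Z/2,  H_2 = 0.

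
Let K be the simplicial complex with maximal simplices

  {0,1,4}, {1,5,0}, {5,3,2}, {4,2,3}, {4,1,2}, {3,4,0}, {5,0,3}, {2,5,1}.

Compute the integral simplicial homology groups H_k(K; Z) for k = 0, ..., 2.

H_0 ≅ Z,  H_1 = 0,  H_2 ≅ Z.

Order the vertices as 0 < 1 < 2 < 3 < 4 < 5. Listing each simplex with vertices in this order, K has dimension 2 with simplices:

  0-simplices (6): [0], [1], [2], [3], [4], [5]
  1-simplices (12): [0,1], [0,3], [0,4], [0,5], [1,2], [1,4], [1,5], [2,3], [2,4], [2,5], [3,4], [3,5]
  2-simplices (8): [0,1,4], [0,1,5], [0,3,4], [0,3,5], [1,2,4], [1,2,5], [2,3,4], [2,3,5]

giving chain groups C_0 ≅ Z^6, C_1 ≅ Z^12, C_2 ≅ Z^8.

Boundary ∂_1: C_1 → C_0 maps an edge to its endpoints' difference, ∂[p,q] = q − p. For instance
  ∂[3,4] = [4] − [3].
As a 6×12 matrix over Z this has rank 5, with invariant factors (1,1,1,1,1).

Boundary ∂_2: C_2 → C_1 maps a triangle to the signed sum of its edges. For instance
  ∂[2,3,4] = [3,4] − [2,4] + [2,3],
  ∂[1,2,4] = [2,4] − [1,4] + [1,2].
This gives a 12×8 integer matrix of rank 7; reducing to Smith normal form yields diagonal entries (1,1,1,1,1,1,1).

Computing H_k = (kernel of ∂_k) / (image of ∂_{k+1}):

  H_0: rank C_0 − rank ∂_1 = 6 − 5 = 1, and the invariant factors of ∂_1 are all 1, so H_0 ≅ Z.
  H_1: rank ker ∂_1 − rank ∂_2 = (12 − 5) − 7 = 0, and the invariant factors of ∂_2 are all 1, so H_1 ≅ 0.
  H_2: rank ker ∂_2 − rank ∂_3 = (8 − 7) − 0 = 1, and there is no ∂_3, so H_2 ≅ Z.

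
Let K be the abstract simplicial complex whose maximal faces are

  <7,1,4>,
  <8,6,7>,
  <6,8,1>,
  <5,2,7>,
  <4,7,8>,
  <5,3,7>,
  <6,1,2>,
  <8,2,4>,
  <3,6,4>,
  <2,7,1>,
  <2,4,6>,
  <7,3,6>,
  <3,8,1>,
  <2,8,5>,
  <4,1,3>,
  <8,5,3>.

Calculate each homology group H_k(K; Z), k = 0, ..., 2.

We work with the vertex ordering 1 < 2 < 3 < 4 < 5 < 6 < 7 < 8. The simplices of K, each written with vertices in increasing order, are:

  0-simplices (8): [1], [2], [3], [4], [5], [6], [7], [8]
  1-simplices (24): (24 of them)
  2-simplices (16): [1,2,6], [1,2,7], [1,3,4], [1,3,8], [1,4,7], [1,6,8], [2,4,6], [2,4,8], [2,5,7], [2,5,8], [3,4,6], [3,5,7], [3,5,8], [3,6,7], [4,7,8], [6,7,8]

giving chain groups C_0 ≅ Z^8, C_1 ≅ Z^24, C_2 ≅ Z^16.

Boundary ∂_1: C_1 → C_0 sends each edge [p,q] (with p < q) to q − p. For instance
  ∂[3,4] = [4] − [3].
As a 8×24 matrix over Z this has rank 7, with invariant factors (1,1,1,1,1,1,1).

The boundary map ∂_2: C_2 → C_1 maps a triangle to the signed sum of its edges. For instance
  ∂[3,5,7] = [5,7] − [3,7] + [3,5],
  ∂[2,4,6] = [4,6] − [2,6] + [2,4].
The 24×16 boundary matrix has rank 15 and Smith normal form diag(1,1,1,1,1,1,1,1,1,1,1,1,1,1,1).

From H_k ≅ ker(∂_k) / im(∂_{k+1}) we obtain:

  H_0: rank C_0 − rank ∂_1 = 8 − 7 = 1, and the invariant factors of ∂_1 are all 1, so H_0 = Z.
  H_1: rank ker ∂_1 − rank ∂_2 = (24 − 7) − 15 = 2, and the invariant factors of ∂_2 are all 1, so H_1 = Z^2.
  H_2: rank ker ∂_2 − rank ∂_3 = (16 − 15) − 0 = 1, and there is no ∂_3, so H_2 = Z.

As a check, the Euler characteristic is 8 − 24 + 16 = 0, which agrees with 1 − 2 + 1 = 0.

H_0 ≅ Z,  H_1 ≅ Z^2,  H_2 ≅ Z.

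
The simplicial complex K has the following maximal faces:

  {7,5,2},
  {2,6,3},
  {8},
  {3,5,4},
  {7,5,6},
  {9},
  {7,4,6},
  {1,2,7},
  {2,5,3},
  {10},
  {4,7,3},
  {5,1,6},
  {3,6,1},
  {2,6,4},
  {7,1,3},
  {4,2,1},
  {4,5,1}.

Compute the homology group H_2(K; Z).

We work with the vertex ordering 1 < 2 < 3 < 4 < 5 < 6 < 7 < 8 < 9 < 10. The simplices of K, each written with vertices in increasing order, are:

  0-simplices (10): [1], [2], [3], [4], [5], [6], [7], [8], [9], [10]
  1-simplices (21): [1,2], [1,3], [1,4], [1,5], [1,6], [1,7], [2,3], [2,4], [2,5], [2,6], [2,7], [3,4], [3,5], [3,6], [3,7], [4,5], [4,6], [4,7], [5,6], [5,7], [6,7]
  2-simplices (14): [1,2,4], [1,2,7], [1,3,6], [1,3,7], [1,4,5], [1,5,6], [2,3,5], [2,3,6], [2,4,6], [2,5,7], [3,4,5], [3,4,7], [4,6,7], [5,6,7]

so the chain groups are C_0 ≅ Z^10, C_1 ≅ Z^21, C_2 ≅ Z^14.

∂_1: C_1 → C_0 maps an edge to its endpoints' difference, ∂[p,q] = q − p. For instance
  ∂[3,7] = [7] − [3].
This gives a 10×21 integer matrix of rank 6; reducing to Smith normal form yields diagonal entries (1,1,1,1,1,1).

Boundary ∂_2: C_2 → C_1 acts by ∂[p,q,r] = [q,r] − [p,r] + [p,q]. For instance
  ∂[1,5,6] = [5,6] − [1,6] + [1,5],
  ∂[1,3,6] = [3,6] − [1,6] + [1,3].
The resulting 21×14 matrix has rank 13, and its Smith normal form has invariant factors (1,1,1,1,1,1,1,1,1,1,1,1,1).

From H_k ≅ ker(∂_k) / im(∂_{k+1}) we obtain:

  H_2: rank ker ∂_2 − rank ∂_3 = (14 − 13) − 0 = 1, and there is no ∂_3, so H_2 = Z.

H_2 = Z.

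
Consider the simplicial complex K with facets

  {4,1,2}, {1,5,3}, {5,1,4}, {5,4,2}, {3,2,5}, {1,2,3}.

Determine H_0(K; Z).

K has 5 vertices, 9 edges, 6 triangles.
rank ∂_0 = 0, rank ∂_1 = 4 ⇒ b_0 = 5 − 0 − 4 = 1; all invariant factors of ∂_1 are 1 so no torsion. So H_0 = Z.

H_0 = Z.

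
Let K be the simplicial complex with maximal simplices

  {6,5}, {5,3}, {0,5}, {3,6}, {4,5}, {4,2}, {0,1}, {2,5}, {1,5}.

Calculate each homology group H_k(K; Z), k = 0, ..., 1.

K has 7 vertices, 9 edges.
rank ∂_0 = 0, rank ∂_1 = 6 ⇒ b_0 = 7 − 0 − 6 = 1; all invariant factors of ∂_1 are 1 so no torsion. So H_0 = Z.
rank ∂_1 = 6, rank ∂_2 = 0 ⇒ b_1 = 9 − 6 − 0 = 3. So H_1 = Z^3.

H_0 ≅ Z,  H_1 ≅ Z^3.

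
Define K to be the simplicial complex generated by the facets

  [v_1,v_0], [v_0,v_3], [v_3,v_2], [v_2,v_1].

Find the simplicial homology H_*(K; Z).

K has 4 vertices, 4 edges.
rank ∂_0 = 0, rank ∂_1 = 3 ⇒ b_0 = 4 − 0 − 3 = 1; all invariant factors of ∂_1 are 1 so no torsion. So H_0 = Z.
rank ∂_1 = 3, rank ∂_2 = 0 ⇒ b_1 = 4 − 3 − 0 = 1. So H_1 = Z.

H_0 ≅ Z,  H_1 ≅ Z.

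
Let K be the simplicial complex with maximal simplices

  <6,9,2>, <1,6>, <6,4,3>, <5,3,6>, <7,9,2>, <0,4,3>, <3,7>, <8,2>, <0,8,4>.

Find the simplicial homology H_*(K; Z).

H_0 ≅ Z,  H_1 ≅ Z^2,  H_2 = 0.

Fix the vertex order 0 < 1 < 2 < 3 < 4 < 5 < 6 < 7 < 8 < 9 and write every simplex with vertices in increasing order. Then dim K = 2 and the simplices of K are:

  0-simplices (10): [0], [1], [2], [3], [4], [5], [6], [7], [8], [9]
  1-simplices (17): [0,3], [0,4], [0,8], [1,6], [2,6], [2,7], [2,8], [2,9], [3,4], [3,5], [3,6], [3,7], [4,6], [4,8], [5,6], [6,9], [7,9]
  2-simplices (6): [0,3,4], [0,4,8], [2,6,9], [2,7,9], [3,4,6], [3,5,6]

so the chain groups are C_0 ≅ Z^10, C_1 ≅ Z^17, C_2 ≅ Z^6.

∂_1: C_1 → C_0 sends each edge [p,q] (with p < q) to q − p. For instance
  ∂[7,9] = [9] − [7].
The resulting 10×17 matrix has rank 9, and its Smith normal form has invariant factors (1,1,1,1,1,1,1,1,1).

Boundary ∂_2: C_2 → C_1 maps a triangle to the signed sum of its edges. For instance
  ∂[3,5,6] = [5,6] − [3,6] + [3,5],
  ∂[2,7,9] = [7,9] − [2,9] + [2,7].
The resulting 17×6 matrix has rank 6, and its Smith normal form has invariant factors (1,1,1,1,1,1).

Reading off H_k = ker ∂_k / im ∂_{k+1}:

  H_0: rank C_0 − rank ∂_1 = 10 − 9 = 1, and the invariant factors of ∂_1 are all 1, so H_0 = Z.
  H_1: rank ker ∂_1 − rank ∂_2 = (17 − 9) − 6 = 2, and the invariant factors of ∂_2 are all 1, so H_1 = Z^2.
  H_2: rank ker ∂_2 − rank ∂_3 = (6 − 6) − 0 = 0, and there is no ∂_3, so H_2 = 0.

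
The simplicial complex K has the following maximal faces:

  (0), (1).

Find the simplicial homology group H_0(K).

Take the total order 0 < 1 on the vertex set. Then K (dimension 0) consists of the simplices:

  0-simplices (2): [0], [1]

so the chain groups are C_0 ≅ Z^2.

Computing H_k = (kernel of ∂_k) / (image of ∂_{k+1}):

  H_0: rank C_0 − rank ∂_1 = 2 − 0 = 2, and there is no ∂_1, so H_0 = Z^2.

(K is a triangulation of a set of 2 points.)

H_0 ≅ Z^2.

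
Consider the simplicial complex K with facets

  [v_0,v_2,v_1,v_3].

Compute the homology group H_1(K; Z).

Fix the vertex order v_0 < v_1 < v_2 < v_3 and write every simplex with vertices in increasing order. Then dim K = 3 and the simplices of K are:

  0-simplices (4): [v_0], [v_1], [v_2], [v_3]
  1-simplices (6): [v_0,v_1], [v_0,v_2], [v_0,v_3], [v_1,v_2], [v_1,v_3], [v_2,v_3]
  2-simplices (4): [v_0,v_1,v_2], [v_0,v_1,v_3], [v_0,v_2,v_3], [v_1,v_2,v_3]
  3-simplices (1): [v_0,v_1,v_2,v_3]

Hence C_0 ≅ Z^4, C_1 ≅ Z^6, C_2 ≅ Z^4, C_3 ≅ Z^1.

∂_1: C_1 → C_0 is given by ∂[p,q] = [q] − [p].
The resulting 4×6 matrix has rank 3, and its Smith normal form has invariant factors (1,1,1).

The boundary map ∂_2: C_2 → C_1 maps a triangle to the signed sum of its edges. For instance
  ∂[v_0,v_2,v_3] = [v_2,v_3] − [v_0,v_3] + [v_0,v_2],
  ∂[v_1,v_2,v_3] = [v_2,v_3] − [v_1,v_3] + [v_1,v_2].
The resulting 6×4 matrix has rank 3, and its Smith normal form has invariant factors (1,1,1).

∂_3: C_3 → C_2 sends each 3-simplex σ to the alternating sum Σ_i (−1)^i (σ with its i-th vertex removed). For instance
  ∂[v_0,v_1,v_2,v_3] = [v_1,v_2,v_3] − [v_0,v_2,v_3] + [v_0,v_1,v_3] − [v_0,v_1,v_2].
The 4×1 boundary matrix has rank 1 and Smith normal form diag(1).

Computing H_k = (kernel of ∂_k) / (image of ∂_{k+1}):

  H_1: rank ker ∂_1 − rank ∂_2 = (6 − 3) − 3 = 0, and the invariant factors of ∂_2 are all 1, so H_1 ≅ 0.

H_1 ≅ 0.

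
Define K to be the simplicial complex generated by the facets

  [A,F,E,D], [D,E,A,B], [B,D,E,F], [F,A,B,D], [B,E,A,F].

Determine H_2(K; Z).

We work with the vertex ordering A < B < D < E < F. The simplices of K, each written with vertices in increasing order, are:

  0-simplices (5): A, B, D, E, F
  1-simplices (10): AB, AD, AE, AF, BD, BE, BF, DE, DF, EF
  2-simplices (10): ABD, ABE, ABF, ADE, ADF, AEF, BDE, BDF, BEF, DEF
  3-simplices (5): ABDE, ABDF, ABEF, ADEF, BDEF

so the chain groups are C_0 ≅ Z^5, C_1 ≅ Z^10, C_2 ≅ Z^10, C_3 ≅ Z^5.

The boundary map ∂_1: C_1 → C_0 sends each edge [p,q] (with p < q) to q − p. For instance
  ∂BD = D − B.
As a 5×10 matrix over Z this has rank 4, with invariant factors (1,1,1,1).

∂_2: C_2 → C_1 maps a triangle to the signed sum of its edges. For instance
  ∂DEF = EF − DF + DE,
  ∂AEF = EF − AF + AE.
The resulting 10×10 matrix has rank 6, and its Smith normal form has invariant factors (1,1,1,1,1,1).

Boundary ∂_3: C_3 → C_2 sends each 3-simplex σ to the alternating sum Σ_i (−1)^i (σ with its i-th vertex removed). For instance
  ∂ABDE = BDE − ADE + ABE − ABD,
  ∂ABDF = BDF − ADF + ABF − ABD.
This gives a 10×5 integer matrix of rank 4; reducing to Smith normal form yields diagonal entries (1,1,1,1).

Now H_k = ker ∂_k / im ∂_{k+1}, so:

  H_2: rank ker ∂_2 − rank ∂_3 = (10 − 6) − 4 = 0, and the invariant factors of ∂_3 are all 1, so H_2 = 0.

H_2 = 0.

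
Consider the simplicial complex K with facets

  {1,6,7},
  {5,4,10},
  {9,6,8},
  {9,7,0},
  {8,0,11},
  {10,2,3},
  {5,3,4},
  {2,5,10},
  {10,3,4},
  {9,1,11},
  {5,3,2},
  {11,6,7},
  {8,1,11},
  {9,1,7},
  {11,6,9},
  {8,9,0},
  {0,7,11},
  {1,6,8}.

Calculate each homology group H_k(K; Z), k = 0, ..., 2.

H_0 ≅ Z^2,  H_1 ≅ Z/2,  H_2 ≅ Z.

Order the vertices as 0 < 1 < 2 < 3 < 4 < 5 < 6 < 7 < 8 < 9 < 10 < 11. Listing each simplex with vertices in this order, K has dimension 2 with simplices:

  0-simplices (12): [0], [1], [2], [3], [4], [5], [6], [7], [8], [9], [10], [11]
  1-simplices (27): (27 of them)
  2-simplices (18): (18 of them)

giving chain groups C_0 ≅ Z^12, C_1 ≅ Z^27, C_2 ≅ Z^18.

∂_1: C_1 → C_0 is given by ∂[p,q] = [q] − [p]. For instance
  ∂[6,11] = [11] − [6].
As a 12×27 matrix over Z this has rank 10, with invariant factors (1,1,1,1,1,1,1,1,1,1).

∂_2: C_2 → C_1 sends each 2-simplex [p,q,r] to [q,r] − [p,r] + [p,q]. For instance
  ∂[1,7,9] = [7,9] − [1,9] + [1,7],
  ∂[6,7,11] = [7,11] − [6,11] + [6,7].
This gives a 27×18 integer matrix of rank 17; reducing to Smith normal form yields diagonal entries (1,1,1,1,1,1,1,1,1,1,1,1,1,1,1,1,2).

Computing H_k = (kernel of ∂_k) / (image of ∂_{k+1}):

  H_0: rank C_0 − rank ∂_1 = 12 − 10 = 2, and the invariant factors of ∂_1 are all 1, so H_0 ≅ Z^2.
  H_1: rank ker ∂_1 − rank ∂_2 = (27 − 10) − 17 = 0, and ∂_2 has invariant factor 2 > 1, so H_1 ≅ Z/2.
  H_2: rank ker ∂_2 − rank ∂_3 = (18 − 17) − 0 = 1, and there is no ∂_3, so H_2 ≅ Z.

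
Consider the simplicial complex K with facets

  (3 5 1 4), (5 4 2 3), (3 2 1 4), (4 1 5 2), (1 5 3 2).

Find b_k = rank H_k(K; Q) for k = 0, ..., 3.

We work with the vertex ordering 1 < 2 < 3 < 4 < 5. The simplices of K, each written with vertices in increasing order, are:

  0-simplices (5): [1], [2], [3], [4], [5]
  1-simplices (10): [1,2], [1,3], [1,4], [1,5], [2,3], [2,4], [2,5], [3,4], [3,5], [4,5]
  2-simplices (10): [1,2,3], [1,2,4], [1,2,5], [1,3,4], [1,3,5], [1,4,5], [2,3,4], [2,3,5], [2,4,5], [3,4,5]
  3-simplices (5): [1,2,3,4], [1,2,3,5], [1,2,4,5], [1,3,4,5], [2,3,4,5]

giving chain groups C_0 ≅ Z^5, C_1 ≅ Z^10, C_2 ≅ Z^10, C_3 ≅ Z^5.

∂_1: C_1 → C_0 is given by ∂[p,q] = [q] − [p]. For instance
  ∂[2,3] = [3] − [2].
As a 5×10 matrix over Z this has rank 4, with invariant factors (1,1,1,1).

∂_2: C_2 → C_1 maps a triangle to the signed sum of its edges. For instance
  ∂[1,2,3] = [2,3] − [1,3] + [1,2],
  ∂[2,3,4] = [3,4] − [2,4] + [2,3].
This gives a 10×10 integer matrix of rank 6; reducing to Smith normal form yields diagonal entries (1,1,1,1,1,1).

∂_3: C_3 → C_2 sends each 3-simplex σ to the alternating sum Σ_i (−1)^i (σ with its i-th vertex removed). For instance
  ∂[1,2,4,5] = [2,4,5] − [1,4,5] + [1,2,5] − [1,2,4],
  ∂[2,3,4,5] = [3,4,5] − [2,4,5] + [2,3,5] − [2,3,4].
This gives a 10×5 integer matrix of rank 4; reducing to Smith normal form yields diagonal entries (1,1,1,1).

Reading off H_k = ker ∂_k / im ∂_{k+1}:

  H_0: rank C_0 − rank ∂_1 = 5 − 4 = 1, and the invariant factors of ∂_1 are all 1, so H_0 ≅ Z.
  H_1: rank ker ∂_1 − rank ∂_2 = (10 − 4) − 6 = 0, and the invariant factors of ∂_2 are all 1, so H_1 ≅ 0.
  H_2: rank ker ∂_2 − rank ∂_3 = (10 − 6) − 4 = 0, and the invariant factors of ∂_3 are all 1, so H_2 ≅ 0.
  H_3: rank ker ∂_3 − rank ∂_4 = (5 − 4) − 0 = 1, and there is no ∂_4, so H_3 ≅ Z.

As a check, the Euler characteristic is 5 − 10 + 10 − 5 = 0, which agrees with 1 − 0 + 0 − 1 = 0.
(K is a triangulation of the 3-sphere S^3.)

Hence the Betti numbers are b_0 = 1, b_1 = 0, b_2 = 0, b_3 = 1.

b_0 = 1, b_1 = 0, b_2 = 0, b_3 = 1.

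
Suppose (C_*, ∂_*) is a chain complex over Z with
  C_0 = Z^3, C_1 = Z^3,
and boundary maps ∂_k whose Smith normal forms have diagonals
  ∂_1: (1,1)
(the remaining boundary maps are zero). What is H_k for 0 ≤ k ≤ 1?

H_0 = Z,  H_1 = Z.

H_0: b_0 = 3 − 0 − 2 = 1; torsion from ∂_1 factors > 1: none. So H_0 = Z.
H_1: b_1 = 3 − 2 − 0 = 1; torsion from ∂_2 factors > 1: none. So H_1 = Z.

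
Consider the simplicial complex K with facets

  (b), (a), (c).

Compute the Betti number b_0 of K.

b_0 = 3.

Order the vertices as a < b < c. Listing each simplex with vertices in this order, K has dimension 0 with simplices:

  0-simplices (3): a, b, c

Hence C_0 ≅ Z^3.

Now H_k = ker ∂_k / im ∂_{k+1}, so:

  H_0: rank C_0 − rank ∂_1 = 3 − 0 = 3, and there is no ∂_1, so H_0 ≅ Z^3.

Hence the Betti numbers are b_0 = 3.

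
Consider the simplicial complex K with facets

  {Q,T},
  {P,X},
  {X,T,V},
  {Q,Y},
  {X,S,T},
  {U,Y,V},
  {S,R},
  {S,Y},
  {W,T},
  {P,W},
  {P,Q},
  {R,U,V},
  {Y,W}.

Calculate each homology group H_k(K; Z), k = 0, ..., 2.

K has 10 vertices, 19 edges, 4 triangles.
rank ∂_0 = 0, rank ∂_1 = 9 ⇒ b_0 = 10 − 0 − 9 = 1; all invariant factors of ∂_1 are 1 so no torsion. So H_0 = Z.
rank ∂_1 = 9, rank ∂_2 = 4 ⇒ b_1 = 19 − 9 − 4 = 6; all invariant factors of ∂_2 are 1 so no torsion. So H_1 = Z^6.
rank ∂_2 = 4, rank ∂_3 = 0 ⇒ b_2 = 4 − 4 − 0 = 0. So H_2 = 0.

H_0 = Z,  H_1 = Z^6,  H_2 = 0.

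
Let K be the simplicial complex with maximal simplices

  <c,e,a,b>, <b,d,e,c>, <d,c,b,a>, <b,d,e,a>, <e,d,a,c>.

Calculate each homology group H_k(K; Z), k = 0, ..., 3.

We work with the vertex ordering a < b < c < d < e. The simplices of K, each written with vertices in increasing order, are:

  0-simplices (5): a, b, c, d, e
  1-simplices (10): ab, ac, ad, ae, bc, bd, be, cd, ce, de
  2-simplices (10): abc, abd, abe, acd, ace, ade, bcd, bce, bde, cde
  3-simplices (5): abcd, abce, abde, acde, bcde

giving chain groups C_0 ≅ Z^5, C_1 ≅ Z^10, C_2 ≅ Z^10, C_3 ≅ Z^5.

Boundary ∂_1: C_1 → C_0 maps an edge to its endpoints' difference, ∂[p,q] = q − p. For instance
  ∂ab = b − a.
As a 5×10 matrix over Z this has rank 4, with invariant factors (1,1,1,1).

The boundary map ∂_2: C_2 → C_1 sends each 2-simplex [p,q,r] to [q,r] − [p,r] + [p,q]. For instance
  ∂cde = de − ce + cd,
  ∂acd = cd − ad + ac.
The resulting 10×10 matrix has rank 6, and its Smith normal form has invariant factors (1,1,1,1,1,1).

Boundary ∂_3: C_3 → C_2 sends each 3-simplex σ to the alternating sum Σ_i (−1)^i (σ with its i-th vertex removed). For instance
  ∂abde = bde − ade + abe − abd,
  ∂abcd = bcd − acd + abd − abc.
The 10×5 boundary matrix has rank 4 and Smith normal form diag(1,1,1,1).

Computing H_k = (kernel of ∂_k) / (image of ∂_{k+1}):

  H_0: rank C_0 − rank ∂_1 = 5 − 4 = 1, and the invariant factors of ∂_1 are all 1, so H_0 ≅ Z.
  H_1: rank ker ∂_1 − rank ∂_2 = (10 − 4) − 6 = 0, and the invariant factors of ∂_2 are all 1, so H_1 ≅ 0.
  H_2: rank ker ∂_2 − rank ∂_3 = (10 − 6) − 4 = 0, and the invariant factors of ∂_3 are all 1, so H_2 ≅ 0.
  H_3: rank ker ∂_3 − rank ∂_4 = (5 − 4) − 0 = 1, and there is no ∂_4, so H_3 ≅ Z.

(K is a triangulation of the 3-sphere S^3.)

H_0 ≅ Z,  H_1 = 0,  H_2 = 0,  H_3 ≅ Z.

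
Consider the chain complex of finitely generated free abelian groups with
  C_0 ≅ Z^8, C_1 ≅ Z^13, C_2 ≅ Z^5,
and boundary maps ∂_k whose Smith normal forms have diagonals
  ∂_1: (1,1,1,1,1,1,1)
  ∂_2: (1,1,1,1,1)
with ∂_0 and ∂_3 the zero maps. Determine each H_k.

H_0: b_0 = 8 − 0 − 7 = 1; torsion from ∂_1 factors > 1: none. So H_0 = Z.
H_1: b_1 = 13 − 7 − 5 = 1; torsion from ∂_2 factors > 1: none. So H_1 = Z.
H_2: b_2 = 5 − 5 − 0 = 0; torsion from ∂_3 factors > 1: none. So H_2 = 0.

H_0 = Z,  H_1 = Z,  H_2 = 0.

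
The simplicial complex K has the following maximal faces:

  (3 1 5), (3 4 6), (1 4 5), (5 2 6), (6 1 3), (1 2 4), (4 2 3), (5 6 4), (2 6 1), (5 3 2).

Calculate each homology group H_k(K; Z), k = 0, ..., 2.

H_0 = Z,  H_1 = Z/2Z,  H_2 = 0.

We work with the vertex ordering 1 < 2 < 3 < 4 < 5 < 6. The simplices of K, each written with vertices in increasing order, are:

  0-simplices (6): [1], [2], [3], [4], [5], [6]
  1-simplices (15): [1,2], [1,3], [1,4], [1,5], [1,6], [2,3], [2,4], [2,5], [2,6], [3,4], [3,5], [3,6], [4,5], [4,6], [5,6]
  2-simplices (10): [1,2,4], [1,2,6], [1,3,5], [1,3,6], [1,4,5], [2,3,4], [2,3,5], [2,5,6], [3,4,6], [4,5,6]

so the chain groups are C_0 ≅ Z^6, C_1 ≅ Z^15, C_2 ≅ Z^10.

∂_1: C_1 → C_0 sends each edge [p,q] (with p < q) to q − p. For instance
  ∂[1,6] = [6] − [1].
This gives a 6×15 integer matrix of rank 5; reducing to Smith normal form yields diagonal entries (1,1,1,1,1).

The boundary map ∂_2: C_2 → C_1 sends each 2-simplex [p,q,r] to [q,r] − [p,r] + [p,q]. For instance
  ∂[3,4,6] = [4,6] − [3,6] + [3,4],
  ∂[1,3,6] = [3,6] − [1,6] + [1,3].
As a 15×10 matrix over Z this has rank 10, with invariant factors (1,1,1,1,1,1,1,1,1,2).

Now H_k = ker ∂_k / im ∂_{k+1}, so:

  H_0: rank C_0 − rank ∂_1 = 6 − 5 = 1, and the invariant factors of ∂_1 are all 1, so H_0 = Z.
  H_1: rank ker ∂_1 − rank ∂_2 = (15 − 5) − 10 = 0, and ∂_2 has invariant factor 2 > 1, so H_1 = Z/2Z.
  H_2: rank ker ∂_2 − rank ∂_3 = (10 − 10) − 0 = 0, and there is no ∂_3, so H_2 = 0.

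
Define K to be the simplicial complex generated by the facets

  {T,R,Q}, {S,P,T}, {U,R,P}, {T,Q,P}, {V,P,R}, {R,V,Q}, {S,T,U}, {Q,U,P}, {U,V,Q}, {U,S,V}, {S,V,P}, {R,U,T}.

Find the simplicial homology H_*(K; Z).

Order the vertices as P < Q < R < S < T < U < V. Listing each simplex with vertices in this order, K has dimension 2 with simplices:

  0-simplices (7): P, Q, R, S, T, U, V
  1-simplices (18): PQ, PR, PS, PT, PU, PV, QR, QT, QU, QV, RT, RU, RV, ST, SU, SV, TU, UV
  2-simplices (12): PQT, PQU, PRU, PRV, PST, PSV, QRT, QRV, QUV, RTU, STU, SUV

giving chain groups C_0 ≅ Z^7, C_1 ≅ Z^18, C_2 ≅ Z^12.

Boundary ∂_1: C_1 → C_0 is given by ∂[p,q] = [q] − [p]. For instance
  ∂QR = R − Q.
As a 7×18 matrix over Z this has rank 6, with invariant factors (1,1,1,1,1,1).

Boundary ∂_2: C_2 → C_1 acts by ∂[p,q,r] = [q,r] − [p,r] + [p,q]. For instance
  ∂PQU = QU − PU + PQ,
  ∂RTU = TU − RU + RT.
The 18×12 boundary matrix has rank 12 and Smith normal form diag(1,1,1,1,1,1,1,1,1,1,1,2).

From H_k ≅ ker(∂_k) / im(∂_{k+1}) we obtain:

  H_0: rank C_0 − rank ∂_1 = 7 − 6 = 1, and the invariant factors of ∂_1 are all 1, so H_0 = Z.
  H_1: rank ker ∂_1 − rank ∂_2 = (18 − 6) − 12 = 0, and ∂_2 has invariant factor 2 > 1, so H_1 = Z_2.
  H_2: rank ker ∂_2 − rank ∂_3 = (12 − 12) − 0 = 0, and there is no ∂_3, so H_2 = 0.

(K is a triangulation of the real projective plane RP^2.)

H_0 ≅ Z,  H_1 ≅ Z_2,  H_2 = 0.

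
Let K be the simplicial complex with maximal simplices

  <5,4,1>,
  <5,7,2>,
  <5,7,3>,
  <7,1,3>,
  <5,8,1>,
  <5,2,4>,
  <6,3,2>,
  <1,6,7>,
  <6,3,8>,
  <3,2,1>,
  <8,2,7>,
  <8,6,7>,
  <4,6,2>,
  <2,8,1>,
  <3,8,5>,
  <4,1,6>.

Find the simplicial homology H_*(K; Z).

H_0 ≅ Z,  H_1 ≅ Z^2,  H_2 ≅ Z.

Fix the vertex order 1 < 2 < 3 < 4 < 5 < 6 < 7 < 8 and write every simplex with vertices in increasing order. Then dim K = 2 and the simplices of K are:

  0-simplices (8): [1], [2], [3], [4], [5], [6], [7], [8]
  1-simplices (24): (24 of them)
  2-simplices (16): [1,2,3], [1,2,8], [1,3,7], [1,4,5], [1,4,6], [1,5,8], [1,6,7], [2,3,6], [2,4,5], [2,4,6], [2,5,7], [2,7,8], [3,5,7], [3,5,8], [3,6,8], [6,7,8]

Hence C_0 ≅ Z^8, C_1 ≅ Z^24, C_2 ≅ Z^16.

∂_1: C_1 → C_0 maps an edge to its endpoints' difference, ∂[p,q] = q − p. For instance
  ∂[2,4] = [4] − [2].
The 8×24 boundary matrix has rank 7 and Smith normal form diag(1,1,1,1,1,1,1).

Boundary ∂_2: C_2 → C_1 acts by ∂[p,q,r] = [q,r] − [p,r] + [p,q]. For instance
  ∂[2,7,8] = [7,8] − [2,8] + [2,7],
  ∂[1,2,3] = [2,3] − [1,3] + [1,2].
This gives a 24×16 integer matrix of rank 15; reducing to Smith normal form yields diagonal entries (1,1,1,1,1,1,1,1,1,1,1,1,1,1,1).

Reading off H_k = ker ∂_k / im ∂_{k+1}:

  H_0: rank C_0 − rank ∂_1 = 8 − 7 = 1, and the invariant factors of ∂_1 are all 1, so H_0 = Z.
  H_1: rank ker ∂_1 − rank ∂_2 = (24 − 7) − 15 = 2, and the invariant factors of ∂_2 are all 1, so H_1 = Z^2.
  H_2: rank ker ∂_2 − rank ∂_3 = (16 − 15) − 0 = 1, and there is no ∂_3, so H_2 = Z.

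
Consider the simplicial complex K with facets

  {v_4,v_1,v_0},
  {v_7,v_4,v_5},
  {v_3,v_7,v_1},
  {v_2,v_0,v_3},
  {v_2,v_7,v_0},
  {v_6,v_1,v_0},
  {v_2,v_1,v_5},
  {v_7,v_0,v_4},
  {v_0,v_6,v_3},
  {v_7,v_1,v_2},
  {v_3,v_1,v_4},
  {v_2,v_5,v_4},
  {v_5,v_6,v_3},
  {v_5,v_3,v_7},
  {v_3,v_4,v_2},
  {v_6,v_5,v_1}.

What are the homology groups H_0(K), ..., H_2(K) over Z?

H_0 ≅ Z,  H_1 ≅ Z^2,  H_2 ≅ Z.

We work with the vertex ordering v_0 < v_1 < v_2 < v_3 < v_4 < v_5 < v_6 < v_7. The simplices of K, each written with vertices in increasing order, are:

  0-simplices (8): [v_0], [v_1], [v_2], [v_3], [v_4], [v_5], [v_6], [v_7]
  1-simplices (24): (24 of them)
  2-simplices (16): (16 of them)

giving chain groups C_0 ≅ Z^8, C_1 ≅ Z^24, C_2 ≅ Z^16.

The boundary map ∂_1: C_1 → C_0 maps an edge to its endpoints' difference, ∂[p,q] = q − p.
As a 8×24 matrix over Z this has rank 7, with invariant factors (1,1,1,1,1,1,1).

The boundary map ∂_2: C_2 → C_1 maps a triangle to the signed sum of its edges. For instance
  ∂[v_1,v_2,v_5] = [v_2,v_5] − [v_1,v_5] + [v_1,v_2],
  ∂[v_2,v_4,v_5] = [v_4,v_5] − [v_2,v_5] + [v_2,v_4].
The 24×16 boundary matrix has rank 15 and Smith normal form diag(1,1,1,1,1,1,1,1,1,1,1,1,1,1,1).

From H_k ≅ ker(∂_k) / im(∂_{k+1}) we obtain:

  H_0: rank C_0 − rank ∂_1 = 8 − 7 = 1, and the invariant factors of ∂_1 are all 1, so H_0 = Z.
  H_1: rank ker ∂_1 − rank ∂_2 = (24 − 7) − 15 = 2, and the invariant factors of ∂_2 are all 1, so H_1 = Z^2.
  H_2: rank ker ∂_2 − rank ∂_3 = (16 − 15) − 0 = 1, and there is no ∂_3, so H_2 = Z.

As a check, the Euler characteristic is 8 − 24 + 16 = 0, which agrees with 1 − 2 + 1 = 0.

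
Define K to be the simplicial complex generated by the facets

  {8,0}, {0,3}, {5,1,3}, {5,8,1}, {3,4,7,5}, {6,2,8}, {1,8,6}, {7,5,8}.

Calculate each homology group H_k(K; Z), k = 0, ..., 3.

H_0 = Z,  H_1 = Z,  H_2 = 0,  H_3 = 0.

Take the total order 0 < 1 < 2 < 3 < 4 < 5 < 6 < 7 < 8 on the vertex set. Then K (dimension 3) consists of the simplices:

  0-simplices (9): [0], [1], [2], [3], [4], [5], [6], [7], [8]
  1-simplices (17): [0,3], [0,8], [1,3], [1,5], [1,6], [1,8], [2,6], [2,8], [3,4], [3,5], [3,7], [4,5], [4,7], [5,7], [5,8], [6,8], [7,8]
  2-simplices (9): [1,3,5], [1,5,8], [1,6,8], [2,6,8], [3,4,5], [3,4,7], [3,5,7], [4,5,7], [5,7,8]
  3-simplices (1): [3,4,5,7]

Hence C_0 ≅ Z^9, C_1 ≅ Z^17, C_2 ≅ Z^9, C_3 ≅ Z^1.

Boundary ∂_1: C_1 → C_0 maps an edge to its endpoints' difference, ∂[p,q] = q − p.
The 9×17 boundary matrix has rank 8 and Smith normal form diag(1,1,1,1,1,1,1,1).

The boundary map ∂_2: C_2 → C_1 sends each 2-simplex [p,q,r] to [q,r] − [p,r] + [p,q]. For instance
  ∂[1,5,8] = [5,8] − [1,8] + [1,5],
  ∂[3,4,7] = [4,7] − [3,7] + [3,4].
The 17×9 boundary matrix has rank 8 and Smith normal form diag(1,1,1,1,1,1,1,1).

∂_3: C_3 → C_2 sends each 3-simplex σ to the alternating sum Σ_i (−1)^i (σ with its i-th vertex removed). For instance
  ∂[3,4,5,7] = [4,5,7] − [3,5,7] + [3,4,7] − [3,4,5].
The resulting 9×1 matrix has rank 1, and its Smith normal form has invariant factors (1).

Now H_k = ker ∂_k / im ∂_{k+1}, so:

  H_0: rank C_0 − rank ∂_1 = 9 − 8 = 1, and the invariant factors of ∂_1 are all 1, so H_0 = Z.
  H_1: rank ker ∂_1 − rank ∂_2 = (17 − 8) − 8 = 1, and the invariant factors of ∂_2 are all 1, so H_1 = Z.
  H_2: rank ker ∂_2 − rank ∂_3 = (9 − 8) − 1 = 0, and the invariant factors of ∂_3 are all 1, so H_2 = 0.
  H_3: rank ker ∂_3 − rank ∂_4 = (1 − 1) − 0 = 0, and there is no ∂_4, so H_3 = 0.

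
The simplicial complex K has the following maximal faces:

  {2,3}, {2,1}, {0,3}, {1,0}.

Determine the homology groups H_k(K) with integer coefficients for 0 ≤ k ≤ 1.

Take the total order 0 < 1 < 2 < 3 on the vertex set. Then K (dimension 1) consists of the simplices:

  0-simplices (4): [0], [1], [2], [3]
  1-simplices (4): [0,1], [0,3], [1,2], [2,3]

giving chain groups C_0 ≅ Z^4, C_1 ≅ Z^4.

∂_1: C_1 → C_0 is given by ∂[p,q] = [q] − [p]. For instance
  ∂[2,3] = [3] − [2].
As a 4×4 matrix over Z this has rank 3, with invariant factors (1,1,1).

Reading off H_k = ker ∂_k / im ∂_{k+1}:

  H_0: rank C_0 − rank ∂_1 = 4 − 3 = 1, and the invariant factors of ∂_1 are all 1, so H_0 = Z.
  H_1: rank ker ∂_1 − rank ∂_2 = (4 − 3) − 0 = 1, and there is no ∂_2, so H_1 = Z.

H_0 ≅ Z,  H_1 ≅ Z.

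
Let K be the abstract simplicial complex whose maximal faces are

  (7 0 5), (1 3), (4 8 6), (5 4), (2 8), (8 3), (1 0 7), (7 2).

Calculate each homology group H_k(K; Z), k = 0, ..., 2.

H_0 = Z,  H_1 = Z^2,  H_2 = 0.

Fix the vertex order 0 < 1 < 2 < 3 < 4 < 5 < 6 < 7 < 8 and write every simplex with vertices in increasing order. Then dim K = 2 and the simplices of K are:

  0-simplices (9): [0], [1], [2], [3], [4], [5], [6], [7], [8]
  1-simplices (13): [0,1], [0,5], [0,7], [1,3], [1,7], [2,7], [2,8], [3,8], [4,5], [4,6], [4,8], [5,7], [6,8]
  2-simplices (3): [0,1,7], [0,5,7], [4,6,8]

Hence C_0 ≅ Z^9, C_1 ≅ Z^13, C_2 ≅ Z^3.

The boundary map ∂_1: C_1 → C_0 sends each edge [p,q] (with p < q) to q − p. For instance
  ∂[6,8] = [8] − [6].
The resulting 9×13 matrix has rank 8, and its Smith normal form has invariant factors (1,1,1,1,1,1,1,1).

Boundary ∂_2: C_2 → C_1 sends each 2-simplex [p,q,r] to [q,r] − [p,r] + [p,q]. For instance
  ∂[4,6,8] = [6,8] − [4,8] + [4,6],
  ∂[0,1,7] = [1,7] − [0,7] + [0,1].
The resulting 13×3 matrix has rank 3, and its Smith normal form has invariant factors (1,1,1).

From H_k ≅ ker(∂_k) / im(∂_{k+1}) we obtain:

  H_0: rank C_0 − rank ∂_1 = 9 − 8 = 1, and the invariant factors of ∂_1 are all 1, so H_0 ≅ Z.
  H_1: rank ker ∂_1 − rank ∂_2 = (13 − 8) − 3 = 2, and the invariant factors of ∂_2 are all 1, so H_1 ≅ Z^2.
  H_2: rank ker ∂_2 − rank ∂_3 = (3 − 3) − 0 = 0, and there is no ∂_3, so H_2 ≅ 0.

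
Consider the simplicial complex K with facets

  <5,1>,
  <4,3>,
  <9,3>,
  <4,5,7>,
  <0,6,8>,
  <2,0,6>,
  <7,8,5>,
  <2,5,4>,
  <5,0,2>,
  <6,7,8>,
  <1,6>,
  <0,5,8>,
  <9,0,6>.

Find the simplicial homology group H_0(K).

H_0 ≅ Z.

Fix the vertex order 0 < 1 < 2 < 3 < 4 < 5 < 6 < 7 < 8 < 9 and write every simplex with vertices in increasing order. Then dim K = 2 and the simplices of K are:

  0-simplices (10): [0], [1], [2], [3], [4], [5], [6], [7], [8], [9]
  1-simplices (20): [0,2], [0,5], [0,6], [0,8], [0,9], [1,5], [1,6], [2,4], [2,5], [2,6], [3,4], [3,9], [4,5], [4,7], [5,7], [5,8], [6,7], [6,8], [6,9], [7,8]
  2-simplices (9): [0,2,5], [0,2,6], [0,5,8], [0,6,8], [0,6,9], [2,4,5], [4,5,7], [5,7,8], [6,7,8]

giving chain groups C_0 ≅ Z^10, C_1 ≅ Z^20, C_2 ≅ Z^9.

Boundary ∂_1: C_1 → C_0 sends each edge [p,q] (with p < q) to q − p. For instance
  ∂[4,7] = [7] − [4].
This gives a 10×20 integer matrix of rank 9; reducing to Smith normal form yields diagonal entries (1,1,1,1,1,1,1,1,1).

∂_2: C_2 → C_1 sends each 2-simplex [p,q,r] to [q,r] − [p,r] + [p,q]. For instance
  ∂[5,7,8] = [7,8] − [5,8] + [5,7],
  ∂[6,7,8] = [7,8] − [6,8] + [6,7].
This gives a 20×9 integer matrix of rank 9; reducing to Smith normal form yields diagonal entries (1,1,1,1,1,1,1,1,1).

Now H_k = ker ∂_k / im ∂_{k+1}, so:

  H_0: rank C_0 − rank ∂_1 = 10 − 9 = 1, and the invariant factors of ∂_1 are all 1, so H_0 = Z.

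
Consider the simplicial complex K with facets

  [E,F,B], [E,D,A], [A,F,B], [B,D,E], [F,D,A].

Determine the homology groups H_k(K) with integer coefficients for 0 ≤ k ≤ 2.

K has 5 vertices, 10 edges, 5 triangles.
rank ∂_0 = 0, rank ∂_1 = 4 ⇒ b_0 = 5 − 0 − 4 = 1; all invariant factors of ∂_1 are 1 so no torsion. So H_0 ≅ Z.
rank ∂_1 = 4, rank ∂_2 = 5 ⇒ b_1 = 10 − 4 − 5 = 1; all invariant factors of ∂_2 are 1 so no torsion. So H_1 ≅ Z.
rank ∂_2 = 5, rank ∂_3 = 0 ⇒ b_2 = 5 − 5 − 0 = 0. So H_2 ≅ 0.

H_0 = Z,  H_1 = Z,  H_2 = 0.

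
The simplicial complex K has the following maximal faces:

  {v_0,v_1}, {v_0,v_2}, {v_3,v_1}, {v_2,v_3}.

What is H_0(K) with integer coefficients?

H_0 ≅ Z.

We work with the vertex ordering v_0 < v_1 < v_2 < v_3. The simplices of K, each written with vertices in increasing order, are:

  0-simplices (4): [v_0], [v_1], [v_2], [v_3]
  1-simplices (4): [v_0,v_1], [v_0,v_2], [v_1,v_3], [v_2,v_3]

so the chain groups are C_0 ≅ Z^4, C_1 ≅ Z^4.

The boundary map ∂_1: C_1 → C_0 sends each edge [p,q] (with p < q) to q − p. For instance
  ∂[v_0,v_2] = [v_2] − [v_0].
This gives a 4×4 integer matrix of rank 3; reducing to Smith normal form yields diagonal entries (1,1,1).

Computing H_k = (kernel of ∂_k) / (image of ∂_{k+1}):

  H_0: rank C_0 − rank ∂_1 = 4 − 3 = 1, and the invariant factors of ∂_1 are all 1, so H_0 = Z.

(K is a triangulation of the circle S^1.)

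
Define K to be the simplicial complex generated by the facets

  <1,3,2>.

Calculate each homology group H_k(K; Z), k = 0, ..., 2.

H_0 = Z,  H_1 = 0,  H_2 = 0.

Order the vertices as 1 < 2 < 3. Listing each simplex with vertices in this order, K has dimension 2 with simplices:

  0-simplices (3): [1], [2], [3]
  1-simplices (3): [1,2], [1,3], [2,3]
  2-simplices (1): [1,2,3]

giving chain groups C_0 ≅ Z^3, C_1 ≅ Z^3, C_2 ≅ Z^1.

The boundary map ∂_1: C_1 → C_0 maps an edge to its endpoints' difference, ∂[p,q] = q − p. For instance
  ∂[2,3] = [3] − [2].
The 3×3 boundary matrix has rank 2 and Smith normal form diag(1,1).

∂_2: C_2 → C_1 maps a triangle to the signed sum of its edges. For instance
  ∂[1,2,3] = [2,3] − [1,3] + [1,2].
This gives a 3×1 integer matrix of rank 1; reducing to Smith normal form yields diagonal entries (1).

Reading off H_k = ker ∂_k / im ∂_{k+1}:

  H_0: rank C_0 − rank ∂_1 = 3 − 2 = 1, and the invariant factors of ∂_1 are all 1, so H_0 = Z.
  H_1: rank ker ∂_1 − rank ∂_2 = (3 − 2) − 1 = 0, and the invariant factors of ∂_2 are all 1, so H_1 = 0.
  H_2: rank ker ∂_2 − rank ∂_3 = (1 − 1) − 0 = 0, and there is no ∂_3, so H_2 = 0.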